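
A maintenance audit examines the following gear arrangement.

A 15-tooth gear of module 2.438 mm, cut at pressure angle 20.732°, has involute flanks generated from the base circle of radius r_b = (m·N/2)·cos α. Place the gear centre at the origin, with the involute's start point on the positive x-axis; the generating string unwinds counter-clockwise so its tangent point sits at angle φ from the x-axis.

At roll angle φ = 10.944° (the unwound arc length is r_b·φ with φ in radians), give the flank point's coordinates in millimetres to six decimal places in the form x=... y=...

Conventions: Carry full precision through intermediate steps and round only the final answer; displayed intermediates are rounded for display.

class = single-mesh tooth geometry [base-circle involute, m = 2.438, 15T]
pitch radius r_p = m·N/2 = 2.438·15/2 = 18.285000
base radius r_b = r_p·cos α = 18.285000·cos 20.732° = 17.100982
roll angle φ = 10.944° = 0.19100883 rad
x = r_b·(cos φ + φ·sin φ) = 17.410101
y = r_b·(sin φ − φ·cos φ) = 0.039580

x=17.410101 y=0.039580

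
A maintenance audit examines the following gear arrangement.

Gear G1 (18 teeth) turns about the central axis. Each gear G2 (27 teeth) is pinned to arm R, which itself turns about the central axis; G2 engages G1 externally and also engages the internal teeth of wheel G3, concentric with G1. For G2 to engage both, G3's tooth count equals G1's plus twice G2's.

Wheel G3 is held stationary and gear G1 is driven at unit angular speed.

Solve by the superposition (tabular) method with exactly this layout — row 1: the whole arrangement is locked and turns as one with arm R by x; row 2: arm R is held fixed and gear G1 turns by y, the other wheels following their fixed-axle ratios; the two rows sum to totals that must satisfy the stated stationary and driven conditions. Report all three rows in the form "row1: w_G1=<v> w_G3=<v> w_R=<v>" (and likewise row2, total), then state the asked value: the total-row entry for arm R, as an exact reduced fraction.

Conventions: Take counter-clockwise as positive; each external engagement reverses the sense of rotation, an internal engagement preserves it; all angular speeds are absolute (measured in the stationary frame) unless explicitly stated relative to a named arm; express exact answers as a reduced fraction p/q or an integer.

topology: planetary set — G1 18T / G2 27T / G3 72T, arm = carrier (Willis)
superposition row 1 [locked train]: every member turns x
row 2 — arm fixed, fixed-axis ratios: sun y, ring −(18/72)·y, arm 0
boundary: total ω_ring = x − (18/72)·y = 0 and total ω_sun = x + y = 1  ⇒  y = 4/5, x = 1/5
row 2 ring = −(18/72)·4/5 = -1/5
totals (row 1 + row 2): sun 1/5 + 4/5 = 1, ring 1/5 + (-1/5) = 0, arm 1/5 + 0 = 1/5
asked cell (total, arm) = 1/5

row1: w_G1=1/5 w_G3=1/5 w_R=1/5
row2: w_G1=4/5 w_G3=-1/5 w_R=0
total: w_G1=1 w_G3=0 w_R=1/5
asked value: 1/5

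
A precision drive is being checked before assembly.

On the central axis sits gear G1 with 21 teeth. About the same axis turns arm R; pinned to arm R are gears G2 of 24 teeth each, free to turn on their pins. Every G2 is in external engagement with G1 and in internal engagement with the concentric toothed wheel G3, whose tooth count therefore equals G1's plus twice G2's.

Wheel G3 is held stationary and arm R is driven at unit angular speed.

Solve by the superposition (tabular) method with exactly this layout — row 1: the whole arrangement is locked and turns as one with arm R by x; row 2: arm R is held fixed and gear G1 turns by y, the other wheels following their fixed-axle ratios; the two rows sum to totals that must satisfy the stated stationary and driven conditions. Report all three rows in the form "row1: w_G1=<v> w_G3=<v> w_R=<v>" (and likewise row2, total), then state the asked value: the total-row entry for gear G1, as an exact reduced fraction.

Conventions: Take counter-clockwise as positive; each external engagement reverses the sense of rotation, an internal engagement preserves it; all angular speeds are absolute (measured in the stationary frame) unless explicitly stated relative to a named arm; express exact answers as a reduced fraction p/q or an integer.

row1: w_G1=1 w_G3=1 w_R=1
row2: w_G1=23/7 w_G3=-1 w_R=0
total: w_G1=30/7 w_G3=0 w_R=1
asked value: 30/7

topology: planetary set — G1 21T / G2 24T / G3 69T, arm = carrier (Willis)
row 1: whole set turns with the arm by x
row 2 — arm fixed, fixed-axis ratios: sun y, ring −(21/69)·y, arm 0
boundary: total ω_ring = x − (21/69)·y = 0 and total ω_arm = x = 1  ⇒  y = 23/7, x = 1
row 2 ring = −(21/69)·23/7 = -1
totals (row 1 + row 2): sun 1 + 23/7 = 30/7, ring 1 + (-1) = 0, arm 1 + 0 = 1
asked cell (total, sun) = 30/7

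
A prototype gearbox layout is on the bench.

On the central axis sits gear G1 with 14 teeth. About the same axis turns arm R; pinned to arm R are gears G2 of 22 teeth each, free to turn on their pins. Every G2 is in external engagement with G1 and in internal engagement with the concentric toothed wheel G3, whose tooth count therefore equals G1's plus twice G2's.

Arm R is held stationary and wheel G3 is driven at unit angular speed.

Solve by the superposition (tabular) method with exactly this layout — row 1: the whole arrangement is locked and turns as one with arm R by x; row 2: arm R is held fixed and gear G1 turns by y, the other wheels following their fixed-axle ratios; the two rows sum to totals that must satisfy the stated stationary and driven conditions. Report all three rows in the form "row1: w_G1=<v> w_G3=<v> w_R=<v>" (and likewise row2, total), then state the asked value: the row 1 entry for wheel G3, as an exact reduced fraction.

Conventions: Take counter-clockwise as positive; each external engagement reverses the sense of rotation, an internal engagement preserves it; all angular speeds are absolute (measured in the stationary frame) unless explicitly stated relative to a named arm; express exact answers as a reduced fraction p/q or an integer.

recognized (axles ride arm R): planetary set, 14/22/58 teeth
row 1 (train locked, turned with arm): all members turn x
row 2 (arm held, sun turns y): ω_ring = −(14/58)·y, ω_arm = 0
boundary: total ω_arm = x = 0 and total ω_ring = x − (14/58)·y = 1  ⇒  y = -29/7, x = 0
row 2 ring = −(14/58)·(-29/7) = 1
totals (row 1 + row 2): sun 0 + (-29/7) = -29/7, ring 0 + 1 = 1, arm 0 + 0 = 0
asked cell (row1, ring) = 0

row1: w_G1=0 w_G3=0 w_R=0
row2: w_G1=-29/7 w_G3=1 w_R=0
total: w_G1=-29/7 w_G3=1 w_R=0
asked value: 0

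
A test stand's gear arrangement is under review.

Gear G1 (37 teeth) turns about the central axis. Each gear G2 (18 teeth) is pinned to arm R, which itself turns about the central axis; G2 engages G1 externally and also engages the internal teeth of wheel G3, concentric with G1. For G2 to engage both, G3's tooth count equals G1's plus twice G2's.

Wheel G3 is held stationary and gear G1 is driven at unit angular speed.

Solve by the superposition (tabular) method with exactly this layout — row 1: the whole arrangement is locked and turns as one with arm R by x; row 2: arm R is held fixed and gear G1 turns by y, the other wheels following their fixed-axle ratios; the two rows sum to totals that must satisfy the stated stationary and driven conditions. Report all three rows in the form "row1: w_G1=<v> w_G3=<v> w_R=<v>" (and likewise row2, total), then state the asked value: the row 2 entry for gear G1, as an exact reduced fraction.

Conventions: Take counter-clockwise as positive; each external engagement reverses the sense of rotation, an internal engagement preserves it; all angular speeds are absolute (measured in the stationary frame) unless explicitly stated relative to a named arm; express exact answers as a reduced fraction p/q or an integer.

row1: w_G1=37/110 w_G3=37/110 w_R=37/110
row2: w_G1=73/110 w_G3=-37/110 w_R=0
total: w_G1=1 w_G3=0 w_R=37/110
asked value: 73/110

planetary set (37T centre, 18T on arm, 73T internal) — Willis relation
row 1 (train locked, turned with arm): all members turn x
row 2: sun turns y, ring = −(37/73)·y, arm 0
boundary: total ω_ring = x − (37/73)·y = 0 and total ω_sun = x + y = 1  ⇒  y = 73/110, x = 37/110
row 2 ring = −(37/73)·73/110 = -37/110
totals (row 1 + row 2): sun 37/110 + 73/110 = 1, ring 37/110 + (-37/110) = 0, arm 37/110 + 0 = 37/110
asked cell (row2, sun) = 73/110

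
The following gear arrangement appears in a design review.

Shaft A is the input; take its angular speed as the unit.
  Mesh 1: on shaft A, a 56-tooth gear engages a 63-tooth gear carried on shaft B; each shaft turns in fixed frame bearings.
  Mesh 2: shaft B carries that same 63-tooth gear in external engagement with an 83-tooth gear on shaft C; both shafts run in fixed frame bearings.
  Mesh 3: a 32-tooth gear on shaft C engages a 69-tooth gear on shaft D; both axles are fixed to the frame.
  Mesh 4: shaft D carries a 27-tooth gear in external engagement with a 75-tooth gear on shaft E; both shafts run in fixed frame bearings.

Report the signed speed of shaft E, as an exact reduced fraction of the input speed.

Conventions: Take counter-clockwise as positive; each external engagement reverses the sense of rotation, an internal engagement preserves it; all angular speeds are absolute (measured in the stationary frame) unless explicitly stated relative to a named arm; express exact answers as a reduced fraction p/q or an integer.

4-mesh fixed-axis compound train (all bearings frame-fixed)
mesh 1 [56T→63T]: |ω|/ω_in = 1×56/63 = 8/9, sense flips to −
mesh 2 [63T→83T]: |ω|/ω_in = (8/9)×63/83 = 56/83, sense flips to +
mesh 3 [32T→69T]: |ω|/ω_in = (56/83)×32/69 = 1792/5727, sense flips to −
mesh 4 [27T→75T]: |ω|/ω_in = (1792/5727)×27/75 = 5376/47725, sense flips to +
signed output speed (× input speed) = 5376/47725

5376/47725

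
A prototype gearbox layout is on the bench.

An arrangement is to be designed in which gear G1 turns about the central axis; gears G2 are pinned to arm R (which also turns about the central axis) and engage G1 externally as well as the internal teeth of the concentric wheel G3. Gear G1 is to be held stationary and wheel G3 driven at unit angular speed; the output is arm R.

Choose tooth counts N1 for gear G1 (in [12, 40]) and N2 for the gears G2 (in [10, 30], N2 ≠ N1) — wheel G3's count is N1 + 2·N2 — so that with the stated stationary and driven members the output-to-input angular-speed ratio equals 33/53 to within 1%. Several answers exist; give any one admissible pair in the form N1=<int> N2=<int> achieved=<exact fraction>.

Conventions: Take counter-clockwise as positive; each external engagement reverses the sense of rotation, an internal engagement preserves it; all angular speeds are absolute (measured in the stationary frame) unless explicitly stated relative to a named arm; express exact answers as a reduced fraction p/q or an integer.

planetary set to be sized for 33/53 (Willis relation)
Willis with ω_sun = 0: ω_arm/ω_ring = N3/(N1+N3); set equal to 33/53  ⇒  N3/N1 = (33/53)/(1 − 33/53) = 33/20
N3 = N1 + 2·N2  ⇒  N2/N1 = (N3/N1 − 1)/2 = (33/20 − 1)/2 = 13/40
smallest multiple with N1 ≥ 12 and N2 ≥ 10: k = 1  ⇒  N1 = 1·40 = 40, N2 = 1·13 = 13 (N1 ≤ 40, N2 ≤ 30, N2 ≠ N1 ✓), N3 = 40 + 2·13 = 66
check: N3/(N1+N3) with N1 = 40, N3 = 66 gives 33/53; |achieved − target| = 0 ≤ 33/5300 ✓

N1=40 N2=13 achieved=33/53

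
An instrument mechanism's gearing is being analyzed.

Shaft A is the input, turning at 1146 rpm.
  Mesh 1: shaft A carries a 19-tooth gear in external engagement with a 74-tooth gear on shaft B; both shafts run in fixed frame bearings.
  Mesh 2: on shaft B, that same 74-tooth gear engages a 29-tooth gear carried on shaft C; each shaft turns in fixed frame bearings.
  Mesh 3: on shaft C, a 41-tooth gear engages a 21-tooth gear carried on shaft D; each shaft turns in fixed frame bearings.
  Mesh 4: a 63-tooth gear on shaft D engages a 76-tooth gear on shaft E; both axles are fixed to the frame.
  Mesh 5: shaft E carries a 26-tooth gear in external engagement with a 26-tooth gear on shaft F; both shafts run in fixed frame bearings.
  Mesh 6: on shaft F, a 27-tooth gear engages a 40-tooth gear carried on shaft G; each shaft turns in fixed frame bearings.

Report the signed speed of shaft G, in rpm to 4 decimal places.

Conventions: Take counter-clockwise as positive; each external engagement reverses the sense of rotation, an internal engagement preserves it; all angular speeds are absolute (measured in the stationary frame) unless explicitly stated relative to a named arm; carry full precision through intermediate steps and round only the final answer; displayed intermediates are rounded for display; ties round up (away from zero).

class = fixed-axis compound train [6 meshes; 6 ratios multiply, 6 sense flips]
mesh 1 [19T→74T]: ω = 1146.0000×19/74 = 294.2432 rpm, sense flips to −
mesh 2 [74T→29T]: ω = 294.2432×74/29 = 750.8276 rpm, sense flips to +
mesh 3 [41T→21T]: ω = 750.8276×41/21 = 1465.9015 rpm, sense flips to −
mesh 4 [63T→76T]: ω = 1465.9015×63/76 = 1215.1552 rpm, sense flips to +
mesh 5 [26T→26T]: ω = 1215.1552×26/26 = 1215.1552 rpm, sense flips to −
mesh 6 [27T→40T]: ω = 1215.1552×27/40 = 820.2297 rpm, sense flips to +
signed output speed = +820.2297 rpm

+820.2297 rpm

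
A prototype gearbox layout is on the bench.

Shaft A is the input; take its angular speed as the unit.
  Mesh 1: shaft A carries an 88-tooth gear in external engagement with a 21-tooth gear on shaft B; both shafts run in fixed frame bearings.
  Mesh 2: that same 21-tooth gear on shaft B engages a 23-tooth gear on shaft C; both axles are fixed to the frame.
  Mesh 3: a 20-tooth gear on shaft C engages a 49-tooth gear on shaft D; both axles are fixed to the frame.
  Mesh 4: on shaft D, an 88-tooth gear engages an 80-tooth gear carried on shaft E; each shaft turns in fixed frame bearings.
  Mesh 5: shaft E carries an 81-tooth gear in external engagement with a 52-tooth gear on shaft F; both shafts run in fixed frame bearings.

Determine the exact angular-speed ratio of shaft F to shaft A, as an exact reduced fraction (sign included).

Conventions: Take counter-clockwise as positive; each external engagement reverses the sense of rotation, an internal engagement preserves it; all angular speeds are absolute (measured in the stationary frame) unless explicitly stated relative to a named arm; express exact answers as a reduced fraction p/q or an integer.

class = fixed-axis compound train [5 meshes; 5 ratios multiply, 5 sense flips]
mesh 1 [88T→21T]: running ratio 88/21, sense −
mesh 2 [21T→23T]: running ratio 88/23, sense +
mesh 3 [20T→49T]: running ratio 1760/1127, sense −
mesh 4 [88T→80T]: running ratio 1936/1127, sense +
mesh 5 [81T→52T]: running ratio 39204/14651, sense −
ω_out/ω_in = -39204/14651

-39204/14651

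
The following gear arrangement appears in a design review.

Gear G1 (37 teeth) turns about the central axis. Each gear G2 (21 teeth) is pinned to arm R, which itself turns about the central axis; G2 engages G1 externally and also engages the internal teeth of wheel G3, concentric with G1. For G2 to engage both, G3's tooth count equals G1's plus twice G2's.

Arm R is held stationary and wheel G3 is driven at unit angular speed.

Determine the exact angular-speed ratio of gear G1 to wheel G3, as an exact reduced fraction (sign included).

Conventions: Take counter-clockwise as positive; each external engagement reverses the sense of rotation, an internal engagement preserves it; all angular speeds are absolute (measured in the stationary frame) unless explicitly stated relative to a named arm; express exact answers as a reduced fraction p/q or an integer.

class = planetary set [G3 = 37+2·21 = 79; Willis about the carrier]
ring teeth: 37 + 2·21 = 79
37(ω_sun−ω_arm) = −79(ω_ring−ω_arm),  ω_arm = 0, ω_ring = 1
ω_sun = 0 − (79/37)(1−0) = -79/37
ω_out/ω_in = -79/37

-79/37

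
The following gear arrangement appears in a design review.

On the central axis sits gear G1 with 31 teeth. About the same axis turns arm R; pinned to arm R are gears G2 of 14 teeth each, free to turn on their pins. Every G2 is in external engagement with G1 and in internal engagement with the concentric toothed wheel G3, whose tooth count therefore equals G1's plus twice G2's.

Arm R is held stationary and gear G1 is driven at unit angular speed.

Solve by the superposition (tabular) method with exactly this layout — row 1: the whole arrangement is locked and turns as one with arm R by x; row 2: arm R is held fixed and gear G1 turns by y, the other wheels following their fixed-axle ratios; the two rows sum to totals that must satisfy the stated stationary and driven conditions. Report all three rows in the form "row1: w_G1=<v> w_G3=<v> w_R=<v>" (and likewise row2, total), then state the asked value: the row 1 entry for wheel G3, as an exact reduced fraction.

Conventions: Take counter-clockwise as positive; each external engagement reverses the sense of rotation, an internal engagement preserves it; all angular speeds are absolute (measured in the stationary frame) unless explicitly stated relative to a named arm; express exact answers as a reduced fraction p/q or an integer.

topology: planetary set — G1 31T / G2 14T / G3 59T, arm = carrier (Willis)
row 1 — lock + rotate with arm: ω_sun = ω_ring = ω_arm = x
row 2: sun turns y, ring = −(31/59)·y, arm 0
boundary: total ω_arm = x = 0 and total ω_sun = x + y = 1  ⇒  y = 1, x = 0
row 2 ring = −(31/59)·1 = -31/59
totals (row 1 + row 2): sun 0 + 1 = 1, ring 0 + (-31/59) = -31/59, arm 0 + 0 = 0
asked cell (row1, ring) = 0

row1: w_G1=0 w_G3=0 w_R=0
row2: w_G1=1 w_G3=-31/59 w_R=0
total: w_G1=1 w_G3=-31/59 w_R=0
asked value: 0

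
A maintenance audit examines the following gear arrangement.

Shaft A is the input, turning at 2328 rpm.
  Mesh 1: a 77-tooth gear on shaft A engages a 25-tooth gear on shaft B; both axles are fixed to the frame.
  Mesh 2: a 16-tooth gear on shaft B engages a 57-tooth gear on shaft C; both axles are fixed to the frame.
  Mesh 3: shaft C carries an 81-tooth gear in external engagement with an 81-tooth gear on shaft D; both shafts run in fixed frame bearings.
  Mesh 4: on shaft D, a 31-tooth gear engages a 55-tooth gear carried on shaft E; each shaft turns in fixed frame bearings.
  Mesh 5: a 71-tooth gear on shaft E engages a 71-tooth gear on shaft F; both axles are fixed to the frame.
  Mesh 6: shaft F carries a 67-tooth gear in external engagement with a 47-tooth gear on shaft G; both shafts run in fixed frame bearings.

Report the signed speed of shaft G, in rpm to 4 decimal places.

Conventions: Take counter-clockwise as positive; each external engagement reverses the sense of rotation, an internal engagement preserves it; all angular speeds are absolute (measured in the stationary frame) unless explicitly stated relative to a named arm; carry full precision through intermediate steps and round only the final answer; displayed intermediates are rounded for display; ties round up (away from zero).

+1617.1666 rpm

recognized (7 fixed axles, 6 meshes): fixed-axis compound train
mesh 1 [77T→25T]: ω = 2328.0000×77/25 = 7170.2400 rpm, sense flips to −
mesh 2 [16T→57T]: ω = 7170.2400×16/57 = 2012.6989 rpm, sense flips to +
mesh 3 [81T→81T]: ω = 2012.6989×81/81 = 2012.6989 rpm, sense flips to −
mesh 4 [31T→55T]: ω = 2012.6989×31/55 = 1134.4303 rpm, sense flips to +
mesh 5 [71T→71T]: ω = 1134.4303×71/71 = 1134.4303 rpm, sense flips to −
mesh 6 [67T→47T]: ω = 1134.4303×67/47 = 1617.1666 rpm, sense flips to +
signed output speed = +1617.1666 rpm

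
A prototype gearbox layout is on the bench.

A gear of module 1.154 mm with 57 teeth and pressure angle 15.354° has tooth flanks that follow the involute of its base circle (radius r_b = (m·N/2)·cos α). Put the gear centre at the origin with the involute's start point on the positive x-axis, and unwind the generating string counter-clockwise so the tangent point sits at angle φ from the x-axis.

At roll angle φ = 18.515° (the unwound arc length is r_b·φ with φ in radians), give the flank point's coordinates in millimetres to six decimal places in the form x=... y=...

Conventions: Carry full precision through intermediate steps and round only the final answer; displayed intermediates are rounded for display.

recognized (one wheel, involute flank): single-mesh tooth geometry, m = 1.154, N = 57
pitch radius r_p = m·N/2 = 1.154·57/2 = 32.889000
base radius r_b = r_p·cos α = 32.889000·cos 15.354° = 31.715136
roll angle φ = 18.515° = 0.32314771 rad
x = r_b·(cos φ + φ·sin φ) = 33.328074
y = r_b·(sin φ − φ·cos φ) = 0.353026

x=33.328074 y=0.353026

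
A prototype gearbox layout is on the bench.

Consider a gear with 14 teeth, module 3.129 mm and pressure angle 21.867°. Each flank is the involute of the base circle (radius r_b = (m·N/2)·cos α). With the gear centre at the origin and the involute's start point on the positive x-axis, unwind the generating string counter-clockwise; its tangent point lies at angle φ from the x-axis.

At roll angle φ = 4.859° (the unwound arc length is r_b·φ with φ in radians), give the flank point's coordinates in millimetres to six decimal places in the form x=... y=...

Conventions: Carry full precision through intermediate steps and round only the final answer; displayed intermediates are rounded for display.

topology: single-mesh involute geometry — m = 3.129, N = 14
pitch radius r_p = m·N/2 = 3.129·14/2 = 21.903000
base radius r_b = r_p·cos α = 21.903000·cos 21.867° = 20.327099
roll angle φ = 4.859° = 0.08480555 rad
x = r_b·(cos φ + φ·sin φ) = 20.400064
y = r_b·(sin φ − φ·cos φ) = 0.004130

x=20.400064 y=0.004130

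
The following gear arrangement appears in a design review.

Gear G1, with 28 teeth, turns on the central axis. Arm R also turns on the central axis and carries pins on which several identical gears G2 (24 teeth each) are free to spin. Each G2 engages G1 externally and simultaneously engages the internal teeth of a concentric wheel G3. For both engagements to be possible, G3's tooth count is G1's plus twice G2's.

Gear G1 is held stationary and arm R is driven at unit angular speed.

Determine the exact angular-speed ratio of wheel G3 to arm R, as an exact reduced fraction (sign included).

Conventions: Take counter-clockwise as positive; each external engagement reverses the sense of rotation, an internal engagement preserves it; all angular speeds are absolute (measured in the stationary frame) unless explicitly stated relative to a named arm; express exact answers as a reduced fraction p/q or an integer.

26/19

topology: planetary set — G1 28T / G2 24T / G3 76T, arm = carrier (Willis)
ring teeth: 28 + 2·24 = 76
28(ω_sun−ω_arm) = −76(ω_ring−ω_arm),  ω_sun = 0, ω_arm = 1
ω_ring = 1 − (28/76)(0−1) = 26/19
ω_out/ω_in = 26/19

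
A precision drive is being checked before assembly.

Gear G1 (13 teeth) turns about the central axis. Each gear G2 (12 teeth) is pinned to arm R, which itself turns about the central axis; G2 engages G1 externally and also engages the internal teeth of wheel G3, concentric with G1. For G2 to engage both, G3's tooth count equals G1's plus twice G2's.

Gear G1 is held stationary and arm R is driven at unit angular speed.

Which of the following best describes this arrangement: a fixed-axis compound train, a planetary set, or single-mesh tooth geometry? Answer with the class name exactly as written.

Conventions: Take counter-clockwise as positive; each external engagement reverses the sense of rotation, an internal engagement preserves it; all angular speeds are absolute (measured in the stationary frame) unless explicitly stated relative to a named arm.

planetary set

recognized (axles ride arm R): planetary set, 13/12/37 teeth
classification: planetary set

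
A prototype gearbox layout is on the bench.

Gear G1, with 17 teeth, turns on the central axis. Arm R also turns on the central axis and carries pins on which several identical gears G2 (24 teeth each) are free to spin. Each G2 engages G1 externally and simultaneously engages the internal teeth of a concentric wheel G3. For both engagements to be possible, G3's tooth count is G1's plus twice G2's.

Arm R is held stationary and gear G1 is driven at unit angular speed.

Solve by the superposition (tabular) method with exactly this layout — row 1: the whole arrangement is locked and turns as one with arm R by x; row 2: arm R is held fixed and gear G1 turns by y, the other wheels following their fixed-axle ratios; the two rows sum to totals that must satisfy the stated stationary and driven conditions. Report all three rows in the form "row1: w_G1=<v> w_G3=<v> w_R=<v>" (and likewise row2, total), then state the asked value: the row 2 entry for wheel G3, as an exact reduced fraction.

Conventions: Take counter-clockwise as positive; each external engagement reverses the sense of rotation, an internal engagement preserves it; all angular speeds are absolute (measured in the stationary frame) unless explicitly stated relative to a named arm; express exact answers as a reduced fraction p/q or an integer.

row1: w_G1=0 w_G3=0 w_R=0
row2: w_G1=1 w_G3=-17/65 w_R=0
total: w_G1=1 w_G3=-17/65 w_R=0
asked value: -17/65

topology: planetary set — G1 17T / G2 24T / G3 65T, arm = carrier (Willis)
superposition row 1 [locked train]: every member turns x
superposition row 2 [arm held]: sun y, ring −(17/65)·y, arm 0
boundary: total ω_arm = x = 0 and total ω_sun = x + y = 1  ⇒  y = 1, x = 0
row 2 ring = −(17/65)·1 = -17/65
totals (row 1 + row 2): sun 0 + 1 = 1, ring 0 + (-17/65) = -17/65, arm 0 + 0 = 0
asked cell (row2, ring) = -17/65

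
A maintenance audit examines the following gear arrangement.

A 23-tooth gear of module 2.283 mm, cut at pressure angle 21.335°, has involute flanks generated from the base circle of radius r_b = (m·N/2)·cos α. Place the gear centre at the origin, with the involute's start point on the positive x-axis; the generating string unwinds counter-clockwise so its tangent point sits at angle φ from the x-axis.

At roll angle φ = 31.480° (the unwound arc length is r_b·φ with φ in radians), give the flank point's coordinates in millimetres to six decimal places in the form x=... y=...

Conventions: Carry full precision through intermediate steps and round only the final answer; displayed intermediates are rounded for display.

topology: single-mesh involute geometry — m = 2.283, N = 23
pitch radius r_p = m·N/2 = 2.283·23/2 = 26.254500
base radius r_b = r_p·cos α = 26.254500·cos 21.335° = 24.455257
roll angle φ = 31.480° = 0.54942965 rad
x = r_b·(cos φ + φ·sin φ) = 27.872516
y = r_b·(sin φ − φ·cos φ) = 1.311656

x=27.872516 y=1.311656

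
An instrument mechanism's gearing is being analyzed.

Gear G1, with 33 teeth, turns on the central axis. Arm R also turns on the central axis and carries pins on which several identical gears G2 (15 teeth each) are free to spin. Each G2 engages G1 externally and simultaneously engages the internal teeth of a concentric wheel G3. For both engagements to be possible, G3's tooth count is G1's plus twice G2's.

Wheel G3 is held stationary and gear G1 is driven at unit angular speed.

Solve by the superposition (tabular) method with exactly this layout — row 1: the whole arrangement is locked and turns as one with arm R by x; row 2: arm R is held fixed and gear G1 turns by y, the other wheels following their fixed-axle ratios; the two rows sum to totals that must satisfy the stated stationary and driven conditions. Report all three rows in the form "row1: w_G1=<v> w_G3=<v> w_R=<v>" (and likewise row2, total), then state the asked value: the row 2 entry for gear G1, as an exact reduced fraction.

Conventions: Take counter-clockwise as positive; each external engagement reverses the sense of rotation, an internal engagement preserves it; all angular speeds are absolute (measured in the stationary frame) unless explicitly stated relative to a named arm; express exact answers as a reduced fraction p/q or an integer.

row1: w_G1=11/32 w_G3=11/32 w_R=11/32
row2: w_G1=21/32 w_G3=-11/32 w_R=0
total: w_G1=1 w_G3=0 w_R=11/32
asked value: 21/32

planetary set (33T centre, 15T on arm, 63T internal) — Willis relation
superposition row 1 [locked train]: every member turns x
superposition row 2 [arm held]: sun y, ring −(33/63)·y, arm 0
boundary: total ω_ring = x − (33/63)·y = 0 and total ω_sun = x + y = 1  ⇒  y = 21/32, x = 11/32
row 2 ring = −(33/63)·21/32 = -11/32
totals (row 1 + row 2): sun 11/32 + 21/32 = 1, ring 11/32 + (-11/32) = 0, arm 11/32 + 0 = 11/32
asked cell (row2, sun) = 21/32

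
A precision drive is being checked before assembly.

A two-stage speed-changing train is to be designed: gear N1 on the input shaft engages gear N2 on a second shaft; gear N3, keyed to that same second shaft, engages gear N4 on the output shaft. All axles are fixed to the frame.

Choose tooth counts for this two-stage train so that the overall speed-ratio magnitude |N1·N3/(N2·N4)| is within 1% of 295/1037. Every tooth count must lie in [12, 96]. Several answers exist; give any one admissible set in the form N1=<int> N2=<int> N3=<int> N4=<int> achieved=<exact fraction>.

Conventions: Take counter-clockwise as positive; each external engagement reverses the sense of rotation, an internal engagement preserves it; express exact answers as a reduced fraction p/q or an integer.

topology: fixed-axis compound train — 2 stages, target 295/1037
target = 295/1037 in lowest terms: an exact hit needs N1·N3 = k·295 and N2·N4 = k·1037 for one integer k, every count in [12, 96]; additionally prefer no 1:1 stage (N1 ≠ N2, N3 ≠ N4)
k = 1…2: no 1:1-free in-range split of k·295 and k·1037 into factor pairs; take k = 3
k = 3: N1·N3 = 885 = 15·59, N2·N4 = 3111 = 51·61
achieved = 15·59/(51·61) = 295/1037; |achieved − target| = 0 ≤ 59/20740 ✓

N1=15 N2=51 N3=59 N4=61 achieved=295/1037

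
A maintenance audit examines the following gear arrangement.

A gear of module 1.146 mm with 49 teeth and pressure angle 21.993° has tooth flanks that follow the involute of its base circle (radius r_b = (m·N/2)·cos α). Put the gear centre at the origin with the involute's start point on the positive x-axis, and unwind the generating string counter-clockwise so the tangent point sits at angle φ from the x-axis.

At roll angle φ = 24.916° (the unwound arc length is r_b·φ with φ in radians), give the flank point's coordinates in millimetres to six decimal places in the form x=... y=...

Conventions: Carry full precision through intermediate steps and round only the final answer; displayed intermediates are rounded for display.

x=28.380276 y=0.700243

class = single-mesh tooth geometry [base-circle involute, m = 1.146, 49T]
pitch radius r_p = m·N/2 = 1.146·49/2 = 28.077000
base radius r_b = r_p·cos α = 28.077000·cos 21.993° = 26.033826
roll angle φ = 24.916° = 0.43486624 rad
x = r_b·(cos φ + φ·sin φ) = 28.380276
y = r_b·(sin φ − φ·cos φ) = 0.700243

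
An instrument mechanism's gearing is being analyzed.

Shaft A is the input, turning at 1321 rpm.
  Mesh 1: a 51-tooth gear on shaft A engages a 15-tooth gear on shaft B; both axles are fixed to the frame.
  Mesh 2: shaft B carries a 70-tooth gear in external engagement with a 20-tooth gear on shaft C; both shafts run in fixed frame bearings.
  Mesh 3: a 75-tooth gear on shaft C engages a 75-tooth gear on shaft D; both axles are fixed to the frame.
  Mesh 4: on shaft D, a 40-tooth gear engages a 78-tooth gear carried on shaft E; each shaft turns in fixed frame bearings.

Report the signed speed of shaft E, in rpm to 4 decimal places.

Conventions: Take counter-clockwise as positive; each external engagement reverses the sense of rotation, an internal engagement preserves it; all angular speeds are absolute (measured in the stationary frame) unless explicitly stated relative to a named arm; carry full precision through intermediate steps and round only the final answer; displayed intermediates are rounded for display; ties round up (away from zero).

4-mesh fixed-axis compound train (all bearings frame-fixed)
mesh 1 [51T→15T]: ω = 1321.0000×51/15 = 4491.4000 rpm, sense flips to −
mesh 2 [70T→20T]: ω = 4491.4000×70/20 = 15719.9000 rpm, sense flips to +
mesh 3 [75T→75T]: ω = 15719.9000×75/75 = 15719.9000 rpm, sense flips to −
mesh 4 [40T→78T]: ω = 15719.9000×40/78 = 8061.4872 rpm, sense flips to +
signed output speed = +8061.4872 rpm

+8061.4872 rpm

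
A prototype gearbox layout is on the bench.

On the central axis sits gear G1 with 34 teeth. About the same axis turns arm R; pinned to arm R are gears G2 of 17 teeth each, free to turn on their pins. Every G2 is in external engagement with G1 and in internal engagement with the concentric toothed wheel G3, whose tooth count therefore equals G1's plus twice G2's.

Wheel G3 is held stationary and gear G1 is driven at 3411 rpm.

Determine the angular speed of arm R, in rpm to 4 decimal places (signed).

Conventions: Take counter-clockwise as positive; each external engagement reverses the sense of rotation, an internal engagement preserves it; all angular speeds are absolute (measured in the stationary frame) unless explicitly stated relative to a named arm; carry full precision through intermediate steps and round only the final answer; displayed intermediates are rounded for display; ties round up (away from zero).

planetary set (34T centre, 17T on arm, 68T internal) — Willis relation
normalise by the input: solve with ω_sun = 1, then scale by 3411 rpm
ring teeth: 34 + 2·17 = 68
34(ω_sun−ω_arm) = −68(ω_ring−ω_arm),  ω_ring = 0, ω_sun = 1
34(1−ω_arm) = −68(0−ω_arm)  ⇒  102·ω_arm = 34  ⇒  ω_arm = 1/3
scale: ω_arm = 1/3 × 3411 rpm = +1137.0000 rpm

+1137.0000 rpm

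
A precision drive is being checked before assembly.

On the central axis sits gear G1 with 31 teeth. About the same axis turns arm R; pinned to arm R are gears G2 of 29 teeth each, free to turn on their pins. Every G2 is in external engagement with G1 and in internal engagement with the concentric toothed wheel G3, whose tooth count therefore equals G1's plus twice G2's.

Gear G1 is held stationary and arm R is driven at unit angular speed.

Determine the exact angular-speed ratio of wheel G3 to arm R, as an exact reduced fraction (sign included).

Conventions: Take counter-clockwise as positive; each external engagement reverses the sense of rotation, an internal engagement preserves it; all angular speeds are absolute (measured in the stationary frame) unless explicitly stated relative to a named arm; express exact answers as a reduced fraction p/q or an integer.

120/89

recognized (axles ride arm R): planetary set, 31/29/89 teeth
ring teeth: 31 + 2·29 = 89
31(ω_sun−ω_arm) = −89(ω_ring−ω_arm),  ω_sun = 0, ω_arm = 1
ω_ring = 1 − (31/89)(0−1) = 120/89
ω_out/ω_in = 120/89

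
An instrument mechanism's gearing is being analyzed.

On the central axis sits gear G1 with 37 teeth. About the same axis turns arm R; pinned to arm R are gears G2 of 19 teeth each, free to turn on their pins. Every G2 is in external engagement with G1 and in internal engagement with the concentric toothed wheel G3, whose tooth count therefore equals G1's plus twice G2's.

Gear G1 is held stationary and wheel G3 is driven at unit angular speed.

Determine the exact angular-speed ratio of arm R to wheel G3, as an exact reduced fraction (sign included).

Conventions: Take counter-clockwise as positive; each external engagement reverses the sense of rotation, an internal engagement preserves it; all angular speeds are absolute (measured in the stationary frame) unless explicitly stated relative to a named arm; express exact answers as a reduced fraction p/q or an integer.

75/112

recognized (axles ride arm R): planetary set, 37/19/75 teeth
ring teeth: 37 + 2·19 = 75
37(ω_sun−ω_arm) = −75(ω_ring−ω_arm),  ω_sun = 0, ω_ring = 1
37(0−ω_arm) = −75(1−ω_arm)  ⇒  112·ω_arm = 75  ⇒  ω_arm = 75/112
ω_out/ω_in = 75/112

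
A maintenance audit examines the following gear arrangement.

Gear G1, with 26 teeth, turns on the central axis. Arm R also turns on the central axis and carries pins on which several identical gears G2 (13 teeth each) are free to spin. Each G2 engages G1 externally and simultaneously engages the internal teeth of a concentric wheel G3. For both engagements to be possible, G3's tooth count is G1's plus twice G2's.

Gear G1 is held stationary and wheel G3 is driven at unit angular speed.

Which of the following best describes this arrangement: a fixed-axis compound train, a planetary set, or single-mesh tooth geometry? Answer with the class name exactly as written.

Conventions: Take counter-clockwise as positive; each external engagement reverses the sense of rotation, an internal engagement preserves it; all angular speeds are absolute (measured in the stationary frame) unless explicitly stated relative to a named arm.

planetary set (26T centre, 13T on arm, 52T internal) — Willis relation
classification: planetary set

planetary set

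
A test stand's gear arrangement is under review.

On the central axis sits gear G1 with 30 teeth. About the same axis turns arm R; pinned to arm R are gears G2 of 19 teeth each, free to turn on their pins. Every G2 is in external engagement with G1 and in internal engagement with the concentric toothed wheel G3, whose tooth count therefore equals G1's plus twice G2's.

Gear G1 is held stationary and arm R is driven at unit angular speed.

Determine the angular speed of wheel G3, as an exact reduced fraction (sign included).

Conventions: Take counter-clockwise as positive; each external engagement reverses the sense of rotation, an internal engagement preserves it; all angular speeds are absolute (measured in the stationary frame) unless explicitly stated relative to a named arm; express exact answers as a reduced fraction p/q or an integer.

49/34

recognized (axles ride arm R): planetary set, 30/19/68 teeth
ring teeth: 30 + 2·19 = 68
30(ω_sun−ω_arm) = −68(ω_ring−ω_arm),  ω_sun = 0, ω_arm = 1
ω_ring = 1 − (30/68)(0−1) = 49/34
exact speed ratio = 49/34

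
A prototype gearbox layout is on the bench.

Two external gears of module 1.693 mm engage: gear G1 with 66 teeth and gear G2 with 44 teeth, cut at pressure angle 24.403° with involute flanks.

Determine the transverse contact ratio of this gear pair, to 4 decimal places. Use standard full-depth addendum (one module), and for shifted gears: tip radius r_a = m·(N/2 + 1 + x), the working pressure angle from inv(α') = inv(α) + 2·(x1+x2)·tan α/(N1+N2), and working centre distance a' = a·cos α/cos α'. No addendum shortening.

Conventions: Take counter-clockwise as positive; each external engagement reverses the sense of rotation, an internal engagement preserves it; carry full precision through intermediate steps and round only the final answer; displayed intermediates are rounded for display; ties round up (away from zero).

1.5644

topology: single-mesh involute geometry — m = 1.693, 66T/44T pair
base radii: r_b1 = 50.877777, r_b2 = 33.918518
tip radii: r_a1 = 57.562000, r_a2 = 38.939000
no profile shift: α' = α, a' = a
action lengths: √(r_a1²−r_b1²) = 26.922772, √(r_a2²−r_b2²) = 19.125372
base pitch p_b = π·m·cos α = 4.843553
CR = (26.922772 + 19.125372 − 93.115000·sin 24.40300°)/4.843553 = 1.564448
contact ratio ≈ 1.5644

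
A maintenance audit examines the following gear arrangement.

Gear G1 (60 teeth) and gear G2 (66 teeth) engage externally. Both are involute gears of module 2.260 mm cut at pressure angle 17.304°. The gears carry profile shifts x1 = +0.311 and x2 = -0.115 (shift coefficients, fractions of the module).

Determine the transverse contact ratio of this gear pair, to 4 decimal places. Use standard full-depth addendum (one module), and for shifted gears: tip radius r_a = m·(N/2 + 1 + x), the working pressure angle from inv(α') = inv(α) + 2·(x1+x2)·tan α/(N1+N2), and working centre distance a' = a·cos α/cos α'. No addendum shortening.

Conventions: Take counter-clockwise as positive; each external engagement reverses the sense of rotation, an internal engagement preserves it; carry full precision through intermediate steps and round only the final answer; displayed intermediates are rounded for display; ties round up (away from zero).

1.9147

single-mesh involute tooth geometry (60T engaging 66T at module 2.260)
base radii: r_b1 = 64.731374, r_b2 = 71.204512
tip radii: r_a1 = 70.762860, r_a2 = 76.580100
inv(α') = inv(17.304°) + 2·(+0.311-0.115)·tan α/(60+66) = 0.01049937  ⇒  α' = 17.85711°
a' = a·cos α / cos α' = 142.3800·cos 17.304°/cos 17.85711° = 142.816168
action lengths: √(r_a1²−r_b1²) = 28.587261, √(r_a2²−r_b2²) = 28.185620
base pitch p_b = π·m·cos α = 6.778654
CR = (28.587261 + 28.185620 − 142.816168·sin 17.85711°)/6.778654 = 1.914706
contact ratio ≈ 1.9147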